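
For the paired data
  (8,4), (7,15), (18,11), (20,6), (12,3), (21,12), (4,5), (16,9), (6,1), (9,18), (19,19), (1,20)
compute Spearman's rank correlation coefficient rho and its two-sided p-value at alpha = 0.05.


Step 1: Rank x and y separately (midranks; no ties here).
rank(x): 8->5, 7->4, 18->9, 20->11, 12->7, 21->12, 4->2, 16->8, 6->3, 9->6, 19->10, 1->1
rank(y): 4->3, 15->9, 11->7, 6->5, 3->2, 12->8, 5->4, 9->6, 1->1, 18->10, 19->11, 20->12
Step 2: d_i = R_x(i) - R_y(i); compute d_i^2.
  (5-3)^2=4, (4-9)^2=25, (9-7)^2=4, (11-5)^2=36, (7-2)^2=25, (12-8)^2=16, (2-4)^2=4, (8-6)^2=4, (3-1)^2=4, (6-10)^2=16, (10-11)^2=1, (1-12)^2=121
sum(d^2) = 260.
Step 3: rho = 1 - 6*260 / (12*(12^2 - 1)) = 1 - 1560/1716 = 0.090909.
Step 4: Under H0, t = rho * sqrt((n-2)/(1-rho^2)) = 0.2887 ~ t(10).
Step 5: Two-sided p-value from the t-distribution with 10 df = 0.778725.
Step 6: alpha = 0.05. fail to reject H0.

rho = 0.0909, p = 0.778725, fail to reject H0 at alpha = 0.05.


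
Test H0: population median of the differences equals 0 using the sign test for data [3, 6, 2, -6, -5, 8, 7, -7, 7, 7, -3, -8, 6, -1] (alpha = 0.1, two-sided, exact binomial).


Step 1: Discard zero differences. Original n = 14; n_eff = number of nonzero differences = 14.
Nonzero differences (with sign): +3, +6, +2, -6, -5, +8, +7, -7, +7, +7, -3, -8, +6, -1
Step 2: Count signs: positive = 8, negative = 6.
Step 3: Under H0: P(positive) = 0.5, so the number of positives S ~ Bin(14, 0.5).
Step 4: Two-sided exact p-value = sum of Bin(14,0.5) probabilities at or below the observed probability = 0.790527.
Step 5: alpha = 0.1. fail to reject H0.

n_eff = 14, pos = 8, neg = 6, p = 0.790527, fail to reject H0.


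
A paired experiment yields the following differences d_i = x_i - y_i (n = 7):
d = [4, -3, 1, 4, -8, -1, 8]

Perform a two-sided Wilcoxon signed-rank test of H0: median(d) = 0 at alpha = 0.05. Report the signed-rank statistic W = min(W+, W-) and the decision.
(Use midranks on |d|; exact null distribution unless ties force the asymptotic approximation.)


Step 1: Drop any zero differences (none here) and take |d_i|.
|d| = [4, 3, 1, 4, 8, 1, 8]
Step 2: Midrank |d_i| (ties get averaged ranks).
ranks: |4|->4.5, |3|->3, |1|->1.5, |4|->4.5, |8|->6.5, |1|->1.5, |8|->6.5
Step 3: Attach original signs; sum ranks with positive sign and with negative sign.
W+ = 4.5 + 1.5 + 4.5 + 6.5 = 17
W- = 3 + 6.5 + 1.5 = 11
(Check: W+ + W- = 28 should equal n(n+1)/2 = 28.)
Step 4: Test statistic W = min(W+, W-) = 11.
Step 5: Ties in |d|, so use the tie-corrected normal approximation.
        E[W] = n(n+1)/4 = 7*8/4 = 14.
        Tie groups: |d|=1 (t=2), |d|=4 (t=2), |d|=8 (t=2); sum(t^3 - t) = 18.
        Var[W] = n(n+1)(2n+1)/24 - sum(t^3-t)/48 = 840/24 - 18/48 = 34.625.
        z = (W - E[W]) / sqrt(Var[W]) = (11 - 14) / 5.8843 = -0.5098.
        Two-sided p = 2*Phi(z) = 0.610170.
Step 6: alpha = 0.05. fail to reject H0.

W+ = 17, W- = 11, W = min = 11, p = 0.610170, fail to reject H0.


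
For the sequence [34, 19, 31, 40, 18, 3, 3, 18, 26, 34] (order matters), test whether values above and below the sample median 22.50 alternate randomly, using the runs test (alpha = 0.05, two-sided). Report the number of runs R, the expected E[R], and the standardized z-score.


Step 1: Compute median = 22.50; label A = above, B = below.
Labels in order: ABAABBBBAA  (n_A = 5, n_B = 5)
Step 2: Count runs R = 5.
Step 3: Under H0 (random ordering), E[R] = 2*n_A*n_B/(n_A+n_B) + 1 = 2*5*5/10 + 1 = 6.0000.
        Var[R] = 2*n_A*n_B*(2*n_A*n_B - n_A - n_B) / ((n_A+n_B)^2 * (n_A+n_B-1)) = 2000/900 = 2.2222.
        SD[R] = 1.4907.
Step 4: Continuity-corrected z = (R + 0.5 - E[R]) / SD[R] = (5 + 0.5 - 6.0000) / 1.4907 = -0.3354.
Step 5: Two-sided p-value via normal approximation = 2*(1 - Phi(|z|)) = 0.737316.
Step 6: alpha = 0.05. fail to reject H0.

R = 5, z = -0.3354, p = 0.737316, fail to reject H0.


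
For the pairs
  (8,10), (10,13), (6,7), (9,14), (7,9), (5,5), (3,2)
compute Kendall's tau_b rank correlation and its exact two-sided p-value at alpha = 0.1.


Step 1: Enumerate the 21 unordered pairs (i,j) with i<j and classify each by sign(x_j-x_i) * sign(y_j-y_i).
  (1,2):dx=+2,dy=+3->C; (1,3):dx=-2,dy=-3->C; (1,4):dx=+1,dy=+4->C; (1,5):dx=-1,dy=-1->C
  (1,6):dx=-3,dy=-5->C; (1,7):dx=-5,dy=-8->C; (2,3):dx=-4,dy=-6->C; (2,4):dx=-1,dy=+1->D
  (2,5):dx=-3,dy=-4->C; (2,6):dx=-5,dy=-8->C; (2,7):dx=-7,dy=-11->C; (3,4):dx=+3,dy=+7->C
  (3,5):dx=+1,dy=+2->C; (3,6):dx=-1,dy=-2->C; (3,7):dx=-3,dy=-5->C; (4,5):dx=-2,dy=-5->C
  (4,6):dx=-4,dy=-9->C; (4,7):dx=-6,dy=-12->C; (5,6):dx=-2,dy=-4->C; (5,7):dx=-4,dy=-7->C
  (6,7):dx=-2,dy=-3->C
Step 2: C = 20, D = 1, total pairs = 21.
Step 3: tau = (C - D)/(n(n-1)/2) = (20 - 1)/21 = 0.904762.
Step 4: Exact two-sided p-value (enumerate n! = 5040 permutations of y under H0): p = 0.002778.
Step 5: alpha = 0.1. reject H0.

tau_b = 0.9048 (C=20, D=1), p = 0.002778, reject H0.


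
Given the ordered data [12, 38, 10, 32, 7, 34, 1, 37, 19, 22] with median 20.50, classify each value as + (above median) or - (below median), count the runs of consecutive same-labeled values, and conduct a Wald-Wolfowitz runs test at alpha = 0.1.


Step 1: Compute median = 20.50; label A = above, B = below.
Labels in order: BABABABABA  (n_A = 5, n_B = 5)
Step 2: Count runs R = 10.
Step 3: Under H0 (random ordering), E[R] = 2*n_A*n_B/(n_A+n_B) + 1 = 2*5*5/10 + 1 = 6.0000.
        Var[R] = 2*n_A*n_B*(2*n_A*n_B - n_A - n_B) / ((n_A+n_B)^2 * (n_A+n_B-1)) = 2000/900 = 2.2222.
        SD[R] = 1.4907.
Step 4: Continuity-corrected z = (R - 0.5 - E[R]) / SD[R] = (10 - 0.5 - 6.0000) / 1.4907 = 2.3479.
Step 5: Two-sided p-value via normal approximation = 2*(1 - Phi(|z|)) = 0.018881.
Step 6: alpha = 0.1. reject H0.

R = 10, z = 2.3479, p = 0.018881, reject H0.


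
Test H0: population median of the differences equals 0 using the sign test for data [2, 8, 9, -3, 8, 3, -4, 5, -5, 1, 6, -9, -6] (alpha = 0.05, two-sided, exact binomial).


Step 1: Discard zero differences. Original n = 13; n_eff = number of nonzero differences = 13.
Nonzero differences (with sign): +2, +8, +9, -3, +8, +3, -4, +5, -5, +1, +6, -9, -6
Step 2: Count signs: positive = 8, negative = 5.
Step 3: Under H0: P(positive) = 0.5, so the number of positives S ~ Bin(13, 0.5).
Step 4: Two-sided exact p-value = sum of Bin(13,0.5) probabilities at or below the observed probability = 0.581055.
Step 5: alpha = 0.05. fail to reject H0.

n_eff = 13, pos = 8, neg = 5, p = 0.581055, fail to reject H0.


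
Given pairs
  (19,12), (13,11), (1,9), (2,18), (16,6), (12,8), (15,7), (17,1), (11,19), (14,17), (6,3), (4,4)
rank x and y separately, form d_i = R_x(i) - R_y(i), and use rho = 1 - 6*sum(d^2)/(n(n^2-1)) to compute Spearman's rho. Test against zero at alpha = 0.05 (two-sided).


Step 1: Rank x and y separately (midranks; no ties here).
rank(x): 19->12, 13->7, 1->1, 2->2, 16->10, 12->6, 15->9, 17->11, 11->5, 14->8, 6->4, 4->3
rank(y): 12->9, 11->8, 9->7, 18->11, 6->4, 8->6, 7->5, 1->1, 19->12, 17->10, 3->2, 4->3
Step 2: d_i = R_x(i) - R_y(i); compute d_i^2.
  (12-9)^2=9, (7-8)^2=1, (1-7)^2=36, (2-11)^2=81, (10-4)^2=36, (6-6)^2=0, (9-5)^2=16, (11-1)^2=100, (5-12)^2=49, (8-10)^2=4, (4-2)^2=4, (3-3)^2=0
sum(d^2) = 336.
Step 3: rho = 1 - 6*336 / (12*(12^2 - 1)) = 1 - 2016/1716 = -0.174825.
Step 4: Under H0, t = rho * sqrt((n-2)/(1-rho^2)) = -0.5615 ~ t(10).
Step 5: Two-sided p-value from the t-distribution with 10 df = 0.586824.
Step 6: alpha = 0.05. fail to reject H0.

rho = -0.1748, p = 0.586824, fail to reject H0 at alpha = 0.05.


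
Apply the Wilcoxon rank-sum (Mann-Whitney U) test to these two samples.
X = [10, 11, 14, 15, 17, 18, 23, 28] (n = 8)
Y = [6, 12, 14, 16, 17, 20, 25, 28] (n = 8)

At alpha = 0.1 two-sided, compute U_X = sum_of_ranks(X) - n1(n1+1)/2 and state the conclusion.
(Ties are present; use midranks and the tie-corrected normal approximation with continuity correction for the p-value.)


Step 1: Combine and sort all 16 observations; assign midranks.
sorted (value, group): (6,Y), (10,X), (11,X), (12,Y), (14,X), (14,Y), (15,X), (16,Y), (17,X), (17,Y), (18,X), (20,Y), (23,X), (25,Y), (28,X), (28,Y)
ranks: 6->1, 10->2, 11->3, 12->4, 14->5.5, 14->5.5, 15->7, 16->8, 17->9.5, 17->9.5, 18->11, 20->12, 23->13, 25->14, 28->15.5, 28->15.5
Step 2: Rank sum for X: R1 = 2 + 3 + 5.5 + 7 + 9.5 + 11 + 13 + 15.5 = 66.5.
Step 3: U_X = R1 - n1(n1+1)/2 = 66.5 - 8*9/2 = 66.5 - 36 = 30.5.
       U_Y = n1*n2 - U_X = 64 - 30.5 = 33.5.
Step 4: Ties are present, so use the tie-corrected normal approximation (with continuity correction) for the p-value.
Step 5: p-value = 0.916175; compare to alpha = 0.1. fail to reject H0.

U_X = 30.5, p = 0.916175, fail to reject H0 at alpha = 0.1.


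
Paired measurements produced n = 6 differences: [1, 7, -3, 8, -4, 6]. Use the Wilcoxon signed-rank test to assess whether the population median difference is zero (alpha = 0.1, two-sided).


Step 1: Drop any zero differences (none here) and take |d_i|.
|d| = [1, 7, 3, 8, 4, 6]
Step 2: Midrank |d_i| (ties get averaged ranks).
ranks: |1|->1, |7|->5, |3|->2, |8|->6, |4|->3, |6|->4
Step 3: Attach original signs; sum ranks with positive sign and with negative sign.
W+ = 1 + 5 + 6 + 4 = 16
W- = 2 + 3 = 5
(Check: W+ + W- = 21 should equal n(n+1)/2 = 21.)
Step 4: Test statistic W = min(W+, W-) = 5.
Step 5: No ties, so the exact null distribution over the 2^6 = 64 sign assignments gives the two-sided p-value = 0.312500.
Step 6: alpha = 0.1. fail to reject H0.

W+ = 16, W- = 5, W = min = 5, p = 0.312500, fail to reject H0.


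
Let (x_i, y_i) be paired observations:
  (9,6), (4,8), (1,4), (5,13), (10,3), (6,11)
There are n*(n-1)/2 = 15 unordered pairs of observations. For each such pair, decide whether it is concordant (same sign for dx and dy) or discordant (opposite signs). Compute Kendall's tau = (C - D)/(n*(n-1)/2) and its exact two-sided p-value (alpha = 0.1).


Step 1: Enumerate the 15 unordered pairs (i,j) with i<j and classify each by sign(x_j-x_i) * sign(y_j-y_i).
  (1,2):dx=-5,dy=+2->D; (1,3):dx=-8,dy=-2->C; (1,4):dx=-4,dy=+7->D; (1,5):dx=+1,dy=-3->D
  (1,6):dx=-3,dy=+5->D; (2,3):dx=-3,dy=-4->C; (2,4):dx=+1,dy=+5->C; (2,5):dx=+6,dy=-5->D
  (2,6):dx=+2,dy=+3->C; (3,4):dx=+4,dy=+9->C; (3,5):dx=+9,dy=-1->D; (3,6):dx=+5,dy=+7->C
  (4,5):dx=+5,dy=-10->D; (4,6):dx=+1,dy=-2->D; (5,6):dx=-4,dy=+8->D
Step 2: C = 6, D = 9, total pairs = 15.
Step 3: tau = (C - D)/(n(n-1)/2) = (6 - 9)/15 = -0.200000.
Step 4: Exact two-sided p-value (enumerate n! = 720 permutations of y under H0): p = 0.719444.
Step 5: alpha = 0.1. fail to reject H0.

tau_b = -0.2000 (C=6, D=9), p = 0.719444, fail to reject H0.


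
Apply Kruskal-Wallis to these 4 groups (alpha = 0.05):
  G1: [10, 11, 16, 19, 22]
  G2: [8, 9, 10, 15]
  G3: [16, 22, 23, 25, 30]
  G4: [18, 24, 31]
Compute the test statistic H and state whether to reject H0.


Step 1: Combine all N = 17 observations and assign midranks.
sorted (value, group, rank): (8,G2,1), (9,G2,2), (10,G1,3.5), (10,G2,3.5), (11,G1,5), (15,G2,6), (16,G1,7.5), (16,G3,7.5), (18,G4,9), (19,G1,10), (22,G1,11.5), (22,G3,11.5), (23,G3,13), (24,G4,14), (25,G3,15), (30,G3,16), (31,G4,17)
Step 2: Sum ranks within each group.
R_1 = 37.5 (n_1 = 5)
R_2 = 12.5 (n_2 = 4)
R_3 = 63 (n_3 = 5)
R_4 = 40 (n_4 = 3)
Step 3: H = 12/(N(N+1)) * sum(R_i^2/n_i) - 3(N+1)
     = 12/(17*18) * (37.5^2/5 + 12.5^2/4 + 63^2/5 + 40^2/3) - 3*18
     = 0.039216 * 1647.45 - 54
     = 10.605719.
Step 4: Ties present; correction factor C = 1 - 18/(17^3 - 17) = 0.996324. Corrected H = 10.605719 / 0.996324 = 10.644854.
Step 5: Under H0, H ~ chi^2(3); p-value = 0.013810.
Step 6: alpha = 0.05. reject H0.

H = 10.6449, df = 3, p = 0.013810, reject H0.


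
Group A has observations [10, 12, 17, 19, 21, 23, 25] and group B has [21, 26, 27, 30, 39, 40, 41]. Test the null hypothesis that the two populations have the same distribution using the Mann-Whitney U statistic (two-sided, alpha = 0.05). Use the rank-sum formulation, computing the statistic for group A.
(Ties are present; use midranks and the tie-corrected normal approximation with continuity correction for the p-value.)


Step 1: Combine and sort all 14 observations; assign midranks.
sorted (value, group): (10,X), (12,X), (17,X), (19,X), (21,X), (21,Y), (23,X), (25,X), (26,Y), (27,Y), (30,Y), (39,Y), (40,Y), (41,Y)
ranks: 10->1, 12->2, 17->3, 19->4, 21->5.5, 21->5.5, 23->7, 25->8, 26->9, 27->10, 30->11, 39->12, 40->13, 41->14
Step 2: Rank sum for X: R1 = 1 + 2 + 3 + 4 + 5.5 + 7 + 8 = 30.5.
Step 3: U_X = R1 - n1(n1+1)/2 = 30.5 - 7*8/2 = 30.5 - 28 = 2.5.
       U_Y = n1*n2 - U_X = 49 - 2.5 = 46.5.
Step 4: Ties are present, so use the tie-corrected normal approximation (with continuity correction) for the p-value.
Step 5: p-value = 0.005956; compare to alpha = 0.05. reject H0.

U_X = 2.5, p = 0.005956, reject H0 at alpha = 0.05.


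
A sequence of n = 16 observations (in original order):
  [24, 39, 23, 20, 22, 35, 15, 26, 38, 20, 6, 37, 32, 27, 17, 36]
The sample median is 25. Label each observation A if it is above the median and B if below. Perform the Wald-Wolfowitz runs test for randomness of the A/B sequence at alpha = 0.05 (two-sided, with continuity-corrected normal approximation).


Step 1: Compute median = 25; label A = above, B = below.
Labels in order: BABBBABAABBAAABA  (n_A = 8, n_B = 8)
Step 2: Count runs R = 10.
Step 3: Under H0 (random ordering), E[R] = 2*n_A*n_B/(n_A+n_B) + 1 = 2*8*8/16 + 1 = 9.0000.
        Var[R] = 2*n_A*n_B*(2*n_A*n_B - n_A - n_B) / ((n_A+n_B)^2 * (n_A+n_B-1)) = 14336/3840 = 3.7333.
        SD[R] = 1.9322.
Step 4: Continuity-corrected z = (R - 0.5 - E[R]) / SD[R] = (10 - 0.5 - 9.0000) / 1.9322 = 0.2588.
Step 5: Two-sided p-value via normal approximation = 2*(1 - Phi(|z|)) = 0.795809.
Step 6: alpha = 0.05. fail to reject H0.

R = 10, z = 0.2588, p = 0.795809, fail to reject H0.


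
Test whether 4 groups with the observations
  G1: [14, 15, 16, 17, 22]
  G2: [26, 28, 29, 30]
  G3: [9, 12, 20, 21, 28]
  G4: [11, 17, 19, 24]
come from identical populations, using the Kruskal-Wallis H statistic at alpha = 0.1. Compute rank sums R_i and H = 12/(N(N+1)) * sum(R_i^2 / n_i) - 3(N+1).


Step 1: Combine all N = 18 observations and assign midranks.
sorted (value, group, rank): (9,G3,1), (11,G4,2), (12,G3,3), (14,G1,4), (15,G1,5), (16,G1,6), (17,G1,7.5), (17,G4,7.5), (19,G4,9), (20,G3,10), (21,G3,11), (22,G1,12), (24,G4,13), (26,G2,14), (28,G2,15.5), (28,G3,15.5), (29,G2,17), (30,G2,18)
Step 2: Sum ranks within each group.
R_1 = 34.5 (n_1 = 5)
R_2 = 64.5 (n_2 = 4)
R_3 = 40.5 (n_3 = 5)
R_4 = 31.5 (n_4 = 4)
Step 3: H = 12/(N(N+1)) * sum(R_i^2/n_i) - 3(N+1)
     = 12/(18*19) * (34.5^2/5 + 64.5^2/4 + 40.5^2/5 + 31.5^2/4) - 3*19
     = 0.035088 * 1854.22 - 57
     = 8.060526.
Step 4: Ties present; correction factor C = 1 - 12/(18^3 - 18) = 0.997936. Corrected H = 8.060526 / 0.997936 = 8.077198.
Step 5: Under H0, H ~ chi^2(3); p-value = 0.044443.
Step 6: alpha = 0.1. reject H0.

H = 8.0772, df = 3, p = 0.044443, reject H0.


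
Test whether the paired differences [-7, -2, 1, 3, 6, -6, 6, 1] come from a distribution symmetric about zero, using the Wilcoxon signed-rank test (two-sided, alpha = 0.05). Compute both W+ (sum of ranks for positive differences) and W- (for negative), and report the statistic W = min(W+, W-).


Step 1: Drop any zero differences (none here) and take |d_i|.
|d| = [7, 2, 1, 3, 6, 6, 6, 1]
Step 2: Midrank |d_i| (ties get averaged ranks).
ranks: |7|->8, |2|->3, |1|->1.5, |3|->4, |6|->6, |6|->6, |6|->6, |1|->1.5
Step 3: Attach original signs; sum ranks with positive sign and with negative sign.
W+ = 1.5 + 4 + 6 + 6 + 1.5 = 19
W- = 8 + 3 + 6 = 17
(Check: W+ + W- = 36 should equal n(n+1)/2 = 36.)
Step 4: Test statistic W = min(W+, W-) = 17.
Step 5: Ties in |d|, so use the tie-corrected normal approximation.
        E[W] = n(n+1)/4 = 8*9/4 = 18.
        Tie groups: |d|=1 (t=2), |d|=6 (t=3); sum(t^3 - t) = 30.
        Var[W] = n(n+1)(2n+1)/24 - sum(t^3-t)/48 = 1224/24 - 30/48 = 50.375.
        z = (W - E[W]) / sqrt(Var[W]) = (17 - 18) / 7.0975 = -0.1409.
        Two-sided p = 2*Phi(z) = 0.887954.
Step 6: alpha = 0.05. fail to reject H0.

W+ = 19, W- = 17, W = min = 17, p = 0.887954, fail to reject H0.


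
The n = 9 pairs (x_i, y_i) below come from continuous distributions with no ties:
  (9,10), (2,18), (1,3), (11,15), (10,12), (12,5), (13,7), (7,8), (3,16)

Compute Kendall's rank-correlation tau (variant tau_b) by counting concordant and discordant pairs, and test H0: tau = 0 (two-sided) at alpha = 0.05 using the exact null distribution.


Step 1: Enumerate the 36 unordered pairs (i,j) with i<j and classify each by sign(x_j-x_i) * sign(y_j-y_i).
  (1,2):dx=-7,dy=+8->D; (1,3):dx=-8,dy=-7->C; (1,4):dx=+2,dy=+5->C; (1,5):dx=+1,dy=+2->C
  (1,6):dx=+3,dy=-5->D; (1,7):dx=+4,dy=-3->D; (1,8):dx=-2,dy=-2->C; (1,9):dx=-6,dy=+6->D
  (2,3):dx=-1,dy=-15->C; (2,4):dx=+9,dy=-3->D; (2,5):dx=+8,dy=-6->D; (2,6):dx=+10,dy=-13->D
  (2,7):dx=+11,dy=-11->D; (2,8):dx=+5,dy=-10->D; (2,9):dx=+1,dy=-2->D; (3,4):dx=+10,dy=+12->C
  (3,5):dx=+9,dy=+9->C; (3,6):dx=+11,dy=+2->C; (3,7):dx=+12,dy=+4->C; (3,8):dx=+6,dy=+5->C
  (3,9):dx=+2,dy=+13->C; (4,5):dx=-1,dy=-3->C; (4,6):dx=+1,dy=-10->D; (4,7):dx=+2,dy=-8->D
  (4,8):dx=-4,dy=-7->C; (4,9):dx=-8,dy=+1->D; (5,6):dx=+2,dy=-7->D; (5,7):dx=+3,dy=-5->D
  (5,8):dx=-3,dy=-4->C; (5,9):dx=-7,dy=+4->D; (6,7):dx=+1,dy=+2->C; (6,8):dx=-5,dy=+3->D
  (6,9):dx=-9,dy=+11->D; (7,8):dx=-6,dy=+1->D; (7,9):dx=-10,dy=+9->D; (8,9):dx=-4,dy=+8->D
Step 2: C = 15, D = 21, total pairs = 36.
Step 3: tau = (C - D)/(n(n-1)/2) = (15 - 21)/36 = -0.166667.
Step 4: Exact two-sided p-value (enumerate n! = 362880 permutations of y under H0): p = 0.612202.
Step 5: alpha = 0.05. fail to reject H0.

tau_b = -0.1667 (C=15, D=21), p = 0.612202, fail to reject H0.


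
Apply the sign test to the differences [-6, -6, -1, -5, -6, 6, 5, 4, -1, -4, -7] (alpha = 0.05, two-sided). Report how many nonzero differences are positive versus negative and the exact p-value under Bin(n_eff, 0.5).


Step 1: Discard zero differences. Original n = 11; n_eff = number of nonzero differences = 11.
Nonzero differences (with sign): -6, -6, -1, -5, -6, +6, +5, +4, -1, -4, -7
Step 2: Count signs: positive = 3, negative = 8.
Step 3: Under H0: P(positive) = 0.5, so the number of positives S ~ Bin(11, 0.5).
Step 4: Two-sided exact p-value = sum of Bin(11,0.5) probabilities at or below the observed probability = 0.226562.
Step 5: alpha = 0.05. fail to reject H0.

n_eff = 11, pos = 3, neg = 8, p = 0.226562, fail to reject H0.


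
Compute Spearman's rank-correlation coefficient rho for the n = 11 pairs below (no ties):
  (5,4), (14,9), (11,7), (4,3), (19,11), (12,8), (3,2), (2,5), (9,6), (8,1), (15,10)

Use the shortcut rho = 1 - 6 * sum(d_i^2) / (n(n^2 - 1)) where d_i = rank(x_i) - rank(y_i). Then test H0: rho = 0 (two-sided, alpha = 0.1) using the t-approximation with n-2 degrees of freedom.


Step 1: Rank x and y separately (midranks; no ties here).
rank(x): 5->4, 14->9, 11->7, 4->3, 19->11, 12->8, 3->2, 2->1, 9->6, 8->5, 15->10
rank(y): 4->4, 9->9, 7->7, 3->3, 11->11, 8->8, 2->2, 5->5, 6->6, 1->1, 10->10
Step 2: d_i = R_x(i) - R_y(i); compute d_i^2.
  (4-4)^2=0, (9-9)^2=0, (7-7)^2=0, (3-3)^2=0, (11-11)^2=0, (8-8)^2=0, (2-2)^2=0, (1-5)^2=16, (6-6)^2=0, (5-1)^2=16, (10-10)^2=0
sum(d^2) = 32.
Step 3: rho = 1 - 6*32 / (11*(11^2 - 1)) = 1 - 192/1320 = 0.854545.
Step 4: Under H0, t = rho * sqrt((n-2)/(1-rho^2)) = 4.9360 ~ t(9).
Step 5: Two-sided p-value from the t-distribution with 9 df = 0.000807.
Step 6: alpha = 0.1. reject H0.

rho = 0.8545, p = 0.000807, reject H0 at alpha = 0.1.


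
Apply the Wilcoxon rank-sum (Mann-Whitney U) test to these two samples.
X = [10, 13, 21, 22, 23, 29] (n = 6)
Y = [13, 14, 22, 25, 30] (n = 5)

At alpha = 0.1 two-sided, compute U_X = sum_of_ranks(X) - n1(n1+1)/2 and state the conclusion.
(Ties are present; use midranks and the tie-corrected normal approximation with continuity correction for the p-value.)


Step 1: Combine and sort all 11 observations; assign midranks.
sorted (value, group): (10,X), (13,X), (13,Y), (14,Y), (21,X), (22,X), (22,Y), (23,X), (25,Y), (29,X), (30,Y)
ranks: 10->1, 13->2.5, 13->2.5, 14->4, 21->5, 22->6.5, 22->6.5, 23->8, 25->9, 29->10, 30->11
Step 2: Rank sum for X: R1 = 1 + 2.5 + 5 + 6.5 + 8 + 10 = 33.
Step 3: U_X = R1 - n1(n1+1)/2 = 33 - 6*7/2 = 33 - 21 = 12.
       U_Y = n1*n2 - U_X = 30 - 12 = 18.
Step 4: Ties are present, so use the tie-corrected normal approximation (with continuity correction) for the p-value.
Step 5: p-value = 0.646576; compare to alpha = 0.1. fail to reject H0.

U_X = 12, p = 0.646576, fail to reject H0 at alpha = 0.1.


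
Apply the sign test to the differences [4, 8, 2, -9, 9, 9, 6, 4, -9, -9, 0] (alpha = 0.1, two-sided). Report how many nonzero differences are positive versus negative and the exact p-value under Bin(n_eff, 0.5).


Step 1: Discard zero differences. Original n = 11; n_eff = number of nonzero differences = 10.
Nonzero differences (with sign): +4, +8, +2, -9, +9, +9, +6, +4, -9, -9
Step 2: Count signs: positive = 7, negative = 3.
Step 3: Under H0: P(positive) = 0.5, so the number of positives S ~ Bin(10, 0.5).
Step 4: Two-sided exact p-value = sum of Bin(10,0.5) probabilities at or below the observed probability = 0.343750.
Step 5: alpha = 0.1. fail to reject H0.

n_eff = 10, pos = 7, neg = 3, p = 0.343750, fail to reject H0.


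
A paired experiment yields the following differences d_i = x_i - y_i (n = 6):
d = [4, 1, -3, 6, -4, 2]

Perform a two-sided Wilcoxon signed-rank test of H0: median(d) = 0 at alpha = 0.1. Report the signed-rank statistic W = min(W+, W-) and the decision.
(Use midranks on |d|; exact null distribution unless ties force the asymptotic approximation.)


Step 1: Drop any zero differences (none here) and take |d_i|.
|d| = [4, 1, 3, 6, 4, 2]
Step 2: Midrank |d_i| (ties get averaged ranks).
ranks: |4|->4.5, |1|->1, |3|->3, |6|->6, |4|->4.5, |2|->2
Step 3: Attach original signs; sum ranks with positive sign and with negative sign.
W+ = 4.5 + 1 + 6 + 2 = 13.5
W- = 3 + 4.5 = 7.5
(Check: W+ + W- = 21 should equal n(n+1)/2 = 21.)
Step 4: Test statistic W = min(W+, W-) = 7.5.
Step 5: Ties in |d|, so use the tie-corrected normal approximation.
        E[W] = n(n+1)/4 = 6*7/4 = 10.5.
        Tie groups: |d|=4 (t=2); sum(t^3 - t) = 6.
        Var[W] = n(n+1)(2n+1)/24 - sum(t^3-t)/48 = 546/24 - 6/48 = 22.625.
        z = (W - E[W]) / sqrt(Var[W]) = (7.5 - 10.5) / 4.7566 = -0.6307.
        Two-sided p = 2*Phi(z) = 0.528233.
Step 6: alpha = 0.1. fail to reject H0.

W+ = 13.5, W- = 7.5, W = min = 7.5, p = 0.528233, fail to reject H0.


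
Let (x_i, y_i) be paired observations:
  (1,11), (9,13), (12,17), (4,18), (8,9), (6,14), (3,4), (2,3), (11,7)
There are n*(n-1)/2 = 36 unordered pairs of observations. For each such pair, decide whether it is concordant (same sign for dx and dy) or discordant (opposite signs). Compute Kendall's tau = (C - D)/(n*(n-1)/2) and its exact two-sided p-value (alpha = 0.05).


Step 1: Enumerate the 36 unordered pairs (i,j) with i<j and classify each by sign(x_j-x_i) * sign(y_j-y_i).
  (1,2):dx=+8,dy=+2->C; (1,3):dx=+11,dy=+6->C; (1,4):dx=+3,dy=+7->C; (1,5):dx=+7,dy=-2->D
  (1,6):dx=+5,dy=+3->C; (1,7):dx=+2,dy=-7->D; (1,8):dx=+1,dy=-8->D; (1,9):dx=+10,dy=-4->D
  (2,3):dx=+3,dy=+4->C; (2,4):dx=-5,dy=+5->D; (2,5):dx=-1,dy=-4->C; (2,6):dx=-3,dy=+1->D
  (2,7):dx=-6,dy=-9->C; (2,8):dx=-7,dy=-10->C; (2,9):dx=+2,dy=-6->D; (3,4):dx=-8,dy=+1->D
  (3,5):dx=-4,dy=-8->C; (3,6):dx=-6,dy=-3->C; (3,7):dx=-9,dy=-13->C; (3,8):dx=-10,dy=-14->C
  (3,9):dx=-1,dy=-10->C; (4,5):dx=+4,dy=-9->D; (4,6):dx=+2,dy=-4->D; (4,7):dx=-1,dy=-14->C
  (4,8):dx=-2,dy=-15->C; (4,9):dx=+7,dy=-11->D; (5,6):dx=-2,dy=+5->D; (5,7):dx=-5,dy=-5->C
  (5,8):dx=-6,dy=-6->C; (5,9):dx=+3,dy=-2->D; (6,7):dx=-3,dy=-10->C; (6,8):dx=-4,dy=-11->C
  (6,9):dx=+5,dy=-7->D; (7,8):dx=-1,dy=-1->C; (7,9):dx=+8,dy=+3->C; (8,9):dx=+9,dy=+4->C
Step 2: C = 22, D = 14, total pairs = 36.
Step 3: tau = (C - D)/(n(n-1)/2) = (22 - 14)/36 = 0.222222.
Step 4: Exact two-sided p-value (enumerate n! = 362880 permutations of y under H0): p = 0.476709.
Step 5: alpha = 0.05. fail to reject H0.

tau_b = 0.2222 (C=22, D=14), p = 0.476709, fail to reject H0.


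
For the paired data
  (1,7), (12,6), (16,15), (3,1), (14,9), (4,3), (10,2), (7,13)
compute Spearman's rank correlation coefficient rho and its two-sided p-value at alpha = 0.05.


Step 1: Rank x and y separately (midranks; no ties here).
rank(x): 1->1, 12->6, 16->8, 3->2, 14->7, 4->3, 10->5, 7->4
rank(y): 7->5, 6->4, 15->8, 1->1, 9->6, 3->3, 2->2, 13->7
Step 2: d_i = R_x(i) - R_y(i); compute d_i^2.
  (1-5)^2=16, (6-4)^2=4, (8-8)^2=0, (2-1)^2=1, (7-6)^2=1, (3-3)^2=0, (5-2)^2=9, (4-7)^2=9
sum(d^2) = 40.
Step 3: rho = 1 - 6*40 / (8*(8^2 - 1)) = 1 - 240/504 = 0.523810.
Step 4: Under H0, t = rho * sqrt((n-2)/(1-rho^2)) = 1.5062 ~ t(6).
Step 5: Two-sided p-value from the t-distribution with 6 df = 0.182721.
Step 6: alpha = 0.05. fail to reject H0.

rho = 0.5238, p = 0.182721, fail to reject H0 at alpha = 0.05.


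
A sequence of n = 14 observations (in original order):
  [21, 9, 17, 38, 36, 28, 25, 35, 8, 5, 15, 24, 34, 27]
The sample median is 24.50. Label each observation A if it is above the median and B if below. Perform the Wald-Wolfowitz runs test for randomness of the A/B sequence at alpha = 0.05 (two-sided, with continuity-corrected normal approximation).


Step 1: Compute median = 24.50; label A = above, B = below.
Labels in order: BBBAAAAABBBBAA  (n_A = 7, n_B = 7)
Step 2: Count runs R = 4.
Step 3: Under H0 (random ordering), E[R] = 2*n_A*n_B/(n_A+n_B) + 1 = 2*7*7/14 + 1 = 8.0000.
        Var[R] = 2*n_A*n_B*(2*n_A*n_B - n_A - n_B) / ((n_A+n_B)^2 * (n_A+n_B-1)) = 8232/2548 = 3.2308.
        SD[R] = 1.7974.
Step 4: Continuity-corrected z = (R + 0.5 - E[R]) / SD[R] = (4 + 0.5 - 8.0000) / 1.7974 = -1.9472.
Step 5: Two-sided p-value via normal approximation = 2*(1 - Phi(|z|)) = 0.051508.
Step 6: alpha = 0.05. fail to reject H0.

R = 4, z = -1.9472, p = 0.051508, fail to reject H0.


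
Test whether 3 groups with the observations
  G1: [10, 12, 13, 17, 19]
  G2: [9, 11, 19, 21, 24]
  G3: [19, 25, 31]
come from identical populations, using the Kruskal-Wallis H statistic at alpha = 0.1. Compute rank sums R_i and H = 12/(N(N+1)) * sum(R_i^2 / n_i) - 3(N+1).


Step 1: Combine all N = 13 observations and assign midranks.
sorted (value, group, rank): (9,G2,1), (10,G1,2), (11,G2,3), (12,G1,4), (13,G1,5), (17,G1,6), (19,G1,8), (19,G2,8), (19,G3,8), (21,G2,10), (24,G2,11), (25,G3,12), (31,G3,13)
Step 2: Sum ranks within each group.
R_1 = 25 (n_1 = 5)
R_2 = 33 (n_2 = 5)
R_3 = 33 (n_3 = 3)
Step 3: H = 12/(N(N+1)) * sum(R_i^2/n_i) - 3(N+1)
     = 12/(13*14) * (25^2/5 + 33^2/5 + 33^2/3) - 3*14
     = 0.065934 * 705.8 - 42
     = 4.536264.
Step 4: Ties present; correction factor C = 1 - 24/(13^3 - 13) = 0.989011. Corrected H = 4.536264 / 0.989011 = 4.586667.
Step 5: Under H0, H ~ chi^2(2); p-value = 0.100929.
Step 6: alpha = 0.1. fail to reject H0.

H = 4.5867, df = 2, p = 0.100929, fail to reject H0.


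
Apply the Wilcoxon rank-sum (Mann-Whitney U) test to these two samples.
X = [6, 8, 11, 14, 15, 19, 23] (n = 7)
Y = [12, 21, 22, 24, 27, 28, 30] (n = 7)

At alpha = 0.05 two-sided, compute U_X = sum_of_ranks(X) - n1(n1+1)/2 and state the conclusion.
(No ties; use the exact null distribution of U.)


Step 1: Combine and sort all 14 observations; assign midranks.
sorted (value, group): (6,X), (8,X), (11,X), (12,Y), (14,X), (15,X), (19,X), (21,Y), (22,Y), (23,X), (24,Y), (27,Y), (28,Y), (30,Y)
ranks: 6->1, 8->2, 11->3, 12->4, 14->5, 15->6, 19->7, 21->8, 22->9, 23->10, 24->11, 27->12, 28->13, 30->14
Step 2: Rank sum for X: R1 = 1 + 2 + 3 + 5 + 6 + 7 + 10 = 34.
Step 3: U_X = R1 - n1(n1+1)/2 = 34 - 7*8/2 = 34 - 28 = 6.
       U_Y = n1*n2 - U_X = 49 - 6 = 43.
Step 4: No ties, so the exact null distribution of U (based on enumerating the C(14,7) = 3432 equally likely rank assignments) gives the two-sided p-value.
Step 5: p-value = 0.017483; compare to alpha = 0.05. reject H0.

U_X = 6, p = 0.017483, reject H0 at alpha = 0.05.


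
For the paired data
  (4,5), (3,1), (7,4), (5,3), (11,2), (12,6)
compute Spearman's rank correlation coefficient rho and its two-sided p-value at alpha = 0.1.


Step 1: Rank x and y separately (midranks; no ties here).
rank(x): 4->2, 3->1, 7->4, 5->3, 11->5, 12->6
rank(y): 5->5, 1->1, 4->4, 3->3, 2->2, 6->6
Step 2: d_i = R_x(i) - R_y(i); compute d_i^2.
  (2-5)^2=9, (1-1)^2=0, (4-4)^2=0, (3-3)^2=0, (5-2)^2=9, (6-6)^2=0
sum(d^2) = 18.
Step 3: rho = 1 - 6*18 / (6*(6^2 - 1)) = 1 - 108/210 = 0.485714.
Step 4: Under H0, t = rho * sqrt((n-2)/(1-rho^2)) = 1.1113 ~ t(4).
Step 5: Two-sided p-value from the t-distribution with 4 df = 0.328723.
Step 6: alpha = 0.1. fail to reject H0.

rho = 0.4857, p = 0.328723, fail to reject H0 at alpha = 0.1.


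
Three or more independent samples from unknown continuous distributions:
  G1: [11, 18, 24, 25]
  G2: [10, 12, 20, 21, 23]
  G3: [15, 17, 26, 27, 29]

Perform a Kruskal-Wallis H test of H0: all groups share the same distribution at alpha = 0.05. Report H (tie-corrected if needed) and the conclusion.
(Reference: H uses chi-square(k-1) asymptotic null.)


Step 1: Combine all N = 14 observations and assign midranks.
sorted (value, group, rank): (10,G2,1), (11,G1,2), (12,G2,3), (15,G3,4), (17,G3,5), (18,G1,6), (20,G2,7), (21,G2,8), (23,G2,9), (24,G1,10), (25,G1,11), (26,G3,12), (27,G3,13), (29,G3,14)
Step 2: Sum ranks within each group.
R_1 = 29 (n_1 = 4)
R_2 = 28 (n_2 = 5)
R_3 = 48 (n_3 = 5)
Step 3: H = 12/(N(N+1)) * sum(R_i^2/n_i) - 3(N+1)
     = 12/(14*15) * (29^2/4 + 28^2/5 + 48^2/5) - 3*15
     = 0.057143 * 827.85 - 45
     = 2.305714.
Step 4: No ties, so H is used without correction.
Step 5: Under H0, H ~ chi^2(2); p-value = 0.315733.
Step 6: alpha = 0.05. fail to reject H0.

H = 2.3057, df = 2, p = 0.315733, fail to reject H0.


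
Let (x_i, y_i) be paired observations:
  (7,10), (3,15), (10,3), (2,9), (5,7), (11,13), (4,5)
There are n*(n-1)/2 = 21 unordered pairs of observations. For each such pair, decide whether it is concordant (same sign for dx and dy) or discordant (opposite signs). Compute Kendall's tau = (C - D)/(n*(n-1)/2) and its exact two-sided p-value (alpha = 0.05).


Step 1: Enumerate the 21 unordered pairs (i,j) with i<j and classify each by sign(x_j-x_i) * sign(y_j-y_i).
  (1,2):dx=-4,dy=+5->D; (1,3):dx=+3,dy=-7->D; (1,4):dx=-5,dy=-1->C; (1,5):dx=-2,dy=-3->C
  (1,6):dx=+4,dy=+3->C; (1,7):dx=-3,dy=-5->C; (2,3):dx=+7,dy=-12->D; (2,4):dx=-1,dy=-6->C
  (2,5):dx=+2,dy=-8->D; (2,6):dx=+8,dy=-2->D; (2,7):dx=+1,dy=-10->D; (3,4):dx=-8,dy=+6->D
  (3,5):dx=-5,dy=+4->D; (3,6):dx=+1,dy=+10->C; (3,7):dx=-6,dy=+2->D; (4,5):dx=+3,dy=-2->D
  (4,6):dx=+9,dy=+4->C; (4,7):dx=+2,dy=-4->D; (5,6):dx=+6,dy=+6->C; (5,7):dx=-1,dy=-2->C
  (6,7):dx=-7,dy=-8->C
Step 2: C = 10, D = 11, total pairs = 21.
Step 3: tau = (C - D)/(n(n-1)/2) = (10 - 11)/21 = -0.047619.
Step 4: Exact two-sided p-value (enumerate n! = 5040 permutations of y under H0): p = 1.000000.
Step 5: alpha = 0.05. fail to reject H0.

tau_b = -0.0476 (C=10, D=11), p = 1.000000, fail to reject H0.


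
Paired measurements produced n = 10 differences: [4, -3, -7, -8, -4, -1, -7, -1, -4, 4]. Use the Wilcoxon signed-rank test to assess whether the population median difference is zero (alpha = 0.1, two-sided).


Step 1: Drop any zero differences (none here) and take |d_i|.
|d| = [4, 3, 7, 8, 4, 1, 7, 1, 4, 4]
Step 2: Midrank |d_i| (ties get averaged ranks).
ranks: |4|->5.5, |3|->3, |7|->8.5, |8|->10, |4|->5.5, |1|->1.5, |7|->8.5, |1|->1.5, |4|->5.5, |4|->5.5
Step 3: Attach original signs; sum ranks with positive sign and with negative sign.
W+ = 5.5 + 5.5 = 11
W- = 3 + 8.5 + 10 + 5.5 + 1.5 + 8.5 + 1.5 + 5.5 = 44
(Check: W+ + W- = 55 should equal n(n+1)/2 = 55.)
Step 4: Test statistic W = min(W+, W-) = 11.
Step 5: Ties in |d|, so use the tie-corrected normal approximation.
        E[W] = n(n+1)/4 = 10*11/4 = 27.5.
        Tie groups: |d|=1 (t=2), |d|=4 (t=4), |d|=7 (t=2); sum(t^3 - t) = 72.
        Var[W] = n(n+1)(2n+1)/24 - sum(t^3-t)/48 = 2310/24 - 72/48 = 94.75.
        z = (W - E[W]) / sqrt(Var[W]) = (11 - 27.5) / 9.7340 = -1.6951.
        Two-sided p = 2*Phi(z) = 0.090057.
Step 6: alpha = 0.1. reject H0.

W+ = 11, W- = 44, W = min = 11, p = 0.090057, reject H0.


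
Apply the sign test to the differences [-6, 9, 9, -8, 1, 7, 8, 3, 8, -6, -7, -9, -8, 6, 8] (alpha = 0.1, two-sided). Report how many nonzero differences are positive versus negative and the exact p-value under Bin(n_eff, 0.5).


Step 1: Discard zero differences. Original n = 15; n_eff = number of nonzero differences = 15.
Nonzero differences (with sign): -6, +9, +9, -8, +1, +7, +8, +3, +8, -6, -7, -9, -8, +6, +8
Step 2: Count signs: positive = 9, negative = 6.
Step 3: Under H0: P(positive) = 0.5, so the number of positives S ~ Bin(15, 0.5).
Step 4: Two-sided exact p-value = sum of Bin(15,0.5) probabilities at or below the observed probability = 0.607239.
Step 5: alpha = 0.1. fail to reject H0.

n_eff = 15, pos = 9, neg = 6, p = 0.607239, fail to reject H0.


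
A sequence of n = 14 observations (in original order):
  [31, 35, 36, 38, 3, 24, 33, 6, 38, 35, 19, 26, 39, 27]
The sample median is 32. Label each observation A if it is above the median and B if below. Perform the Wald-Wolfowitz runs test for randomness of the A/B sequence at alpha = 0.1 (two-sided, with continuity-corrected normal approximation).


Step 1: Compute median = 32; label A = above, B = below.
Labels in order: BAAABBABAABBAB  (n_A = 7, n_B = 7)
Step 2: Count runs R = 9.
Step 3: Under H0 (random ordering), E[R] = 2*n_A*n_B/(n_A+n_B) + 1 = 2*7*7/14 + 1 = 8.0000.
        Var[R] = 2*n_A*n_B*(2*n_A*n_B - n_A - n_B) / ((n_A+n_B)^2 * (n_A+n_B-1)) = 8232/2548 = 3.2308.
        SD[R] = 1.7974.
Step 4: Continuity-corrected z = (R - 0.5 - E[R]) / SD[R] = (9 - 0.5 - 8.0000) / 1.7974 = 0.2782.
Step 5: Two-sided p-value via normal approximation = 2*(1 - Phi(|z|)) = 0.780879.
Step 6: alpha = 0.1. fail to reject H0.

R = 9, z = 0.2782, p = 0.780879, fail to reject H0.


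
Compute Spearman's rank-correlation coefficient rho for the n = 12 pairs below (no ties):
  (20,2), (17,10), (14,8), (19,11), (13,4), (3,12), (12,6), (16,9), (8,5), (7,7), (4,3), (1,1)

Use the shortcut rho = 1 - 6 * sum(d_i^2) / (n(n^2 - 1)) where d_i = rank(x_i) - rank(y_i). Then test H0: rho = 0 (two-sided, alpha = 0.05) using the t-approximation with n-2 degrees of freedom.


Step 1: Rank x and y separately (midranks; no ties here).
rank(x): 20->12, 17->10, 14->8, 19->11, 13->7, 3->2, 12->6, 16->9, 8->5, 7->4, 4->3, 1->1
rank(y): 2->2, 10->10, 8->8, 11->11, 4->4, 12->12, 6->6, 9->9, 5->5, 7->7, 3->3, 1->1
Step 2: d_i = R_x(i) - R_y(i); compute d_i^2.
  (12-2)^2=100, (10-10)^2=0, (8-8)^2=0, (11-11)^2=0, (7-4)^2=9, (2-12)^2=100, (6-6)^2=0, (9-9)^2=0, (5-5)^2=0, (4-7)^2=9, (3-3)^2=0, (1-1)^2=0
sum(d^2) = 218.
Step 3: rho = 1 - 6*218 / (12*(12^2 - 1)) = 1 - 1308/1716 = 0.237762.
Step 4: Under H0, t = rho * sqrt((n-2)/(1-rho^2)) = 0.7741 ~ t(10).
Step 5: Two-sided p-value from the t-distribution with 10 df = 0.456801.
Step 6: alpha = 0.05. fail to reject H0.

rho = 0.2378, p = 0.456801, fail to reject H0 at alpha = 0.05.


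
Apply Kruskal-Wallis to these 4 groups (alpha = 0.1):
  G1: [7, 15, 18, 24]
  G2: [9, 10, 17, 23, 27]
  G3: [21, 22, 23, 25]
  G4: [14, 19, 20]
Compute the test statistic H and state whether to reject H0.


Step 1: Combine all N = 16 observations and assign midranks.
sorted (value, group, rank): (7,G1,1), (9,G2,2), (10,G2,3), (14,G4,4), (15,G1,5), (17,G2,6), (18,G1,7), (19,G4,8), (20,G4,9), (21,G3,10), (22,G3,11), (23,G2,12.5), (23,G3,12.5), (24,G1,14), (25,G3,15), (27,G2,16)
Step 2: Sum ranks within each group.
R_1 = 27 (n_1 = 4)
R_2 = 39.5 (n_2 = 5)
R_3 = 48.5 (n_3 = 4)
R_4 = 21 (n_4 = 3)
Step 3: H = 12/(N(N+1)) * sum(R_i^2/n_i) - 3(N+1)
     = 12/(16*17) * (27^2/4 + 39.5^2/5 + 48.5^2/4 + 21^2/3) - 3*17
     = 0.044118 * 1229.36 - 51
     = 3.236581.
Step 4: Ties present; correction factor C = 1 - 6/(16^3 - 16) = 0.998529. Corrected H = 3.236581 / 0.998529 = 3.241348.
Step 5: Under H0, H ~ chi^2(3); p-value = 0.355890.
Step 6: alpha = 0.1. fail to reject H0.

H = 3.2413, df = 3, p = 0.355890, fail to reject H0.


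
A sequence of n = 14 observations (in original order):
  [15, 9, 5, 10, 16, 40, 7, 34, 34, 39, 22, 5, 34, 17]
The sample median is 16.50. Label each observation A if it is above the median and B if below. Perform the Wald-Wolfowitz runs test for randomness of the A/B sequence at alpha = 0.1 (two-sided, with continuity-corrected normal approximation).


Step 1: Compute median = 16.50; label A = above, B = below.
Labels in order: BBBBBABAAAABAA  (n_A = 7, n_B = 7)
Step 2: Count runs R = 6.
Step 3: Under H0 (random ordering), E[R] = 2*n_A*n_B/(n_A+n_B) + 1 = 2*7*7/14 + 1 = 8.0000.
        Var[R] = 2*n_A*n_B*(2*n_A*n_B - n_A - n_B) / ((n_A+n_B)^2 * (n_A+n_B-1)) = 8232/2548 = 3.2308.
        SD[R] = 1.7974.
Step 4: Continuity-corrected z = (R + 0.5 - E[R]) / SD[R] = (6 + 0.5 - 8.0000) / 1.7974 = -0.8345.
Step 5: Two-sided p-value via normal approximation = 2*(1 - Phi(|z|)) = 0.403986.
Step 6: alpha = 0.1. fail to reject H0.

R = 6, z = -0.8345, p = 0.403986, fail to reject H0.


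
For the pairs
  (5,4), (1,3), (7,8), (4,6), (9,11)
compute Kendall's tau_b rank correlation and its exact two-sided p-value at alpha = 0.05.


Step 1: Enumerate the 10 unordered pairs (i,j) with i<j and classify each by sign(x_j-x_i) * sign(y_j-y_i).
  (1,2):dx=-4,dy=-1->C; (1,3):dx=+2,dy=+4->C; (1,4):dx=-1,dy=+2->D; (1,5):dx=+4,dy=+7->C
  (2,3):dx=+6,dy=+5->C; (2,4):dx=+3,dy=+3->C; (2,5):dx=+8,dy=+8->C; (3,4):dx=-3,dy=-2->C
  (3,5):dx=+2,dy=+3->C; (4,5):dx=+5,dy=+5->C
Step 2: C = 9, D = 1, total pairs = 10.
Step 3: tau = (C - D)/(n(n-1)/2) = (9 - 1)/10 = 0.800000.
Step 4: Exact two-sided p-value (enumerate n! = 120 permutations of y under H0): p = 0.083333.
Step 5: alpha = 0.05. fail to reject H0.

tau_b = 0.8000 (C=9, D=1), p = 0.083333, fail to reject H0.


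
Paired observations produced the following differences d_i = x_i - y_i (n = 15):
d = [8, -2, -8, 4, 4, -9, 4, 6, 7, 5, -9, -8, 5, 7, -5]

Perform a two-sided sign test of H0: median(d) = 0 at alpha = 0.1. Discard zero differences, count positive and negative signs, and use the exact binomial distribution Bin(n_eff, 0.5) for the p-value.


Step 1: Discard zero differences. Original n = 15; n_eff = number of nonzero differences = 15.
Nonzero differences (with sign): +8, -2, -8, +4, +4, -9, +4, +6, +7, +5, -9, -8, +5, +7, -5
Step 2: Count signs: positive = 9, negative = 6.
Step 3: Under H0: P(positive) = 0.5, so the number of positives S ~ Bin(15, 0.5).
Step 4: Two-sided exact p-value = sum of Bin(15,0.5) probabilities at or below the observed probability = 0.607239.
Step 5: alpha = 0.1. fail to reject H0.

n_eff = 15, pos = 9, neg = 6, p = 0.607239, fail to reject H0.


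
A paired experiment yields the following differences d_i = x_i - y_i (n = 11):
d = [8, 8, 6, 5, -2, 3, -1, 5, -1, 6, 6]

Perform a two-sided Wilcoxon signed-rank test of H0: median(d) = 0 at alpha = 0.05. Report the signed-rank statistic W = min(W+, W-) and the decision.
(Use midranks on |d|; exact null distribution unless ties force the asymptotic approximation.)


Step 1: Drop any zero differences (none here) and take |d_i|.
|d| = [8, 8, 6, 5, 2, 3, 1, 5, 1, 6, 6]
Step 2: Midrank |d_i| (ties get averaged ranks).
ranks: |8|->10.5, |8|->10.5, |6|->8, |5|->5.5, |2|->3, |3|->4, |1|->1.5, |5|->5.5, |1|->1.5, |6|->8, |6|->8
Step 3: Attach original signs; sum ranks with positive sign and with negative sign.
W+ = 10.5 + 10.5 + 8 + 5.5 + 4 + 5.5 + 8 + 8 = 60
W- = 3 + 1.5 + 1.5 = 6
(Check: W+ + W- = 66 should equal n(n+1)/2 = 66.)
Step 4: Test statistic W = min(W+, W-) = 6.
Step 5: Ties in |d|, so use the tie-corrected normal approximation.
        E[W] = n(n+1)/4 = 11*12/4 = 33.
        Tie groups: |d|=1 (t=2), |d|=5 (t=2), |d|=6 (t=3), |d|=8 (t=2); sum(t^3 - t) = 42.
        Var[W] = n(n+1)(2n+1)/24 - sum(t^3-t)/48 = 3036/24 - 42/48 = 125.625.
        z = (W - E[W]) / sqrt(Var[W]) = (6 - 33) / 11.2083 = -2.4089.
        Two-sided p = 2*Phi(z) = 0.015999.
Step 6: alpha = 0.05. reject H0.

W+ = 60, W- = 6, W = min = 6, p = 0.015999, reject H0.


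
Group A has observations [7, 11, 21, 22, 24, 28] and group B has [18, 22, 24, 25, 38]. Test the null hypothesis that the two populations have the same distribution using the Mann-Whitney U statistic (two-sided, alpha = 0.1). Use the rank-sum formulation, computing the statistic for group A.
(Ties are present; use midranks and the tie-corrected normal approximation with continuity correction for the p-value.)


Step 1: Combine and sort all 11 observations; assign midranks.
sorted (value, group): (7,X), (11,X), (18,Y), (21,X), (22,X), (22,Y), (24,X), (24,Y), (25,Y), (28,X), (38,Y)
ranks: 7->1, 11->2, 18->3, 21->4, 22->5.5, 22->5.5, 24->7.5, 24->7.5, 25->9, 28->10, 38->11
Step 2: Rank sum for X: R1 = 1 + 2 + 4 + 5.5 + 7.5 + 10 = 30.
Step 3: U_X = R1 - n1(n1+1)/2 = 30 - 6*7/2 = 30 - 21 = 9.
       U_Y = n1*n2 - U_X = 30 - 9 = 21.
Step 4: Ties are present, so use the tie-corrected normal approximation (with continuity correction) for the p-value.
Step 5: p-value = 0.313093; compare to alpha = 0.1. fail to reject H0.

U_X = 9, p = 0.313093, fail to reject H0 at alpha = 0.1.
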